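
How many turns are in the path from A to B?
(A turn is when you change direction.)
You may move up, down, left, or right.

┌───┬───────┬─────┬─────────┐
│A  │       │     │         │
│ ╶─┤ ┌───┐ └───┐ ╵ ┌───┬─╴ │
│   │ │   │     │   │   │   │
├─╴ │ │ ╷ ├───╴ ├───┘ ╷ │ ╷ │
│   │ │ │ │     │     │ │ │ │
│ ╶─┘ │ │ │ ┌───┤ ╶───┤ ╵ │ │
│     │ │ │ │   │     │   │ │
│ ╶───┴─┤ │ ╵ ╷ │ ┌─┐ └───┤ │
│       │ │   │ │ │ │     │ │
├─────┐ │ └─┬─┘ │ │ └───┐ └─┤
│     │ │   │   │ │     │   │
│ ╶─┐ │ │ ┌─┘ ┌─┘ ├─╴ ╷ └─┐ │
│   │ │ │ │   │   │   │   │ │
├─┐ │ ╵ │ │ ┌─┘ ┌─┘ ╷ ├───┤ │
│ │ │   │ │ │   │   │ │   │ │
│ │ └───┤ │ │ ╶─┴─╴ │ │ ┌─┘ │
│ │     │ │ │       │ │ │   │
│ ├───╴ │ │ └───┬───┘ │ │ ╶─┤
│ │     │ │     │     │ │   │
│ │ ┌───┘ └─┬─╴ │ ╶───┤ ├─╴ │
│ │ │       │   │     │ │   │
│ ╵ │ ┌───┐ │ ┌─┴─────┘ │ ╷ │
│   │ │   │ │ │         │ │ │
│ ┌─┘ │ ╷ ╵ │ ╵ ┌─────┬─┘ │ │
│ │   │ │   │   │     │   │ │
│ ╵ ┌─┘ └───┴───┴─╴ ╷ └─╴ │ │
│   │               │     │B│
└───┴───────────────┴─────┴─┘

Directions: down, right, down, left, down, down, right, right, right, down, down, down, left, up, up, left, left, down, right, down, down, right, right, down, left, left, down, down, left, down, down, right, up, right, up, up, right, right, right, down, down, left, up, left, down, down, right, right, right, right, right, right, up, right, down, right, right, up, up, up, right, down, down, down
Number of turns: 36

Solution:

┌───┬───────┬─────┬─────────┐
│A  │       │     │         │
│ ╶─┤ ┌───┐ └───┐ ╵ ┌───┬─╴ │
│↳ ↓│ │   │     │   │   │   │
├─╴ │ │ ╷ ├───╴ ├───┘ ╷ │ ╷ │
│↓ ↲│ │ │ │     │     │ │ │ │
│ ╶─┘ │ │ │ ┌───┤ ╶───┤ ╵ │ │
│↓    │ │ │ │   │     │   │ │
│ ╶───┴─┤ │ ╵ ╷ │ ┌─┐ └───┤ │
│↳ → → ↓│ │   │ │ │ │     │ │
├─────┐ │ └─┬─┘ │ │ └───┐ └─┤
│↓ ← ↰│↓│   │   │ │     │   │
│ ╶─┐ │ │ ┌─┘ ┌─┘ ├─╴ ╷ └─┐ │
│↳ ↓│↑│↓│ │   │   │   │   │ │
├─┐ │ ╵ │ │ ┌─┘ ┌─┘ ╷ ├───┤ │
│ │↓│↑ ↲│ │ │   │   │ │   │ │
│ │ └───┤ │ │ ╶─┴─╴ │ │ ┌─┘ │
│ │↳ → ↓│ │ │       │ │ │   │
│ ├───╴ │ │ └───┬───┘ │ │ ╶─┤
│ │↓ ← ↲│ │     │     │ │   │
│ │ ┌───┘ └─┬─╴ │ ╶───┤ ├─╴ │
│ │↓│↱ → → ↓│   │     │ │↱ ↓│
│ ╵ │ ┌───┐ │ ┌─┴─────┘ │ ╷ │
│↓ ↲│↑│↓ ↰│↓│ │         │↑│↓│
│ ┌─┘ │ ╷ ╵ │ ╵ ┌─────┬─┘ │ │
│↓│↱ ↑│↓│↑ ↲│   │  ↱ ↓│  ↑│↓│
│ ╵ ┌─┘ └───┴───┴─╴ ╷ └─╴ │ │
│↳ ↑│  ↳ → → → → → ↑│↳ → ↑│B│
└───┴───────────────┴─────┴─┘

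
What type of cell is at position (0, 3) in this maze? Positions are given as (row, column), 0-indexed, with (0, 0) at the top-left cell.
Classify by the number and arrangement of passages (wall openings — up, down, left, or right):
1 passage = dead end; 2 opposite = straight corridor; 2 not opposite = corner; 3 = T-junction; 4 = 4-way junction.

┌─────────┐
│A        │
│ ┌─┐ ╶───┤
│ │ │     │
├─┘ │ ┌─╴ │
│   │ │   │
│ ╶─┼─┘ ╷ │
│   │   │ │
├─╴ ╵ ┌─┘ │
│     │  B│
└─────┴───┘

Checking cell at (0, 3):
Number of passages: 2
Cell type: straight corridor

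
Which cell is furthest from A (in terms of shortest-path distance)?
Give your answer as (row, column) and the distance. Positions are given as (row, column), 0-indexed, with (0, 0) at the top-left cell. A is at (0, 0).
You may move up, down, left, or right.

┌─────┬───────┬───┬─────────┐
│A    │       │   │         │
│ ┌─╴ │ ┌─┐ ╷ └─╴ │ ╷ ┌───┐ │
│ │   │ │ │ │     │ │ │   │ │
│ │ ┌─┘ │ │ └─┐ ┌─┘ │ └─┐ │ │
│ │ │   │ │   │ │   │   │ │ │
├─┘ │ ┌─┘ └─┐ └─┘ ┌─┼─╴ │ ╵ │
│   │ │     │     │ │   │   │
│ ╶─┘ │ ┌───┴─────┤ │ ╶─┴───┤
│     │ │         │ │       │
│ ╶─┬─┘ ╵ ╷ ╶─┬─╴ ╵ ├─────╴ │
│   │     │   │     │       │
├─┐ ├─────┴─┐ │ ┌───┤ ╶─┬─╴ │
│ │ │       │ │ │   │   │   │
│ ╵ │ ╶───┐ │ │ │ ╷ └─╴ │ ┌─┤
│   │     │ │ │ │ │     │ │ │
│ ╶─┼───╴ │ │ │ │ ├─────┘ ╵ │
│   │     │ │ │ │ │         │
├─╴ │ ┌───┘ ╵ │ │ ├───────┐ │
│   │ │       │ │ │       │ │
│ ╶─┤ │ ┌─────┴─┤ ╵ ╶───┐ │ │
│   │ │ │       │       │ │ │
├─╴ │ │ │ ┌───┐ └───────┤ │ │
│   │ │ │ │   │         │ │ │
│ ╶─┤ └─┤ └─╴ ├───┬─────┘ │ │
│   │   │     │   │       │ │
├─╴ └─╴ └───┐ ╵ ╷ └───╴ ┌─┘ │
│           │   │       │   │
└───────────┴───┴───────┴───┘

Computing BFS distances from A to all cells:
Furthest cell: (11, 11)
Distance: 82 steps

Path from A to the furthest cell:

┌─────┬───────┬───┬─────────┐
│A → ↓│↱ → ↓  │   │↱ ↓      │
│ ┌─╴ │ ┌─┐ ╷ └─╴ │ ╷ ┌───┐ │
│ │↓ ↲│↑│ │↓│     │↑│↓│   │ │
│ │ ┌─┘ │ │ └─┐ ┌─┘ │ └─┐ │ │
│ │↓│↱ ↑│ │↳ ↓│ │↱ ↑│↳ ↓│ │ │
├─┘ │ ┌─┘ └─┐ └─┘ ┌─┼─╴ │ ╵ │
│↓ ↲│↑│     │↳ → ↑│ │↓ ↲│   │
│ ╶─┘ │ ┌───┴─────┤ │ ╶─┴───┤
│↳ → ↑│ │         │ │↳ → → ↓│
│ ╶─┬─┘ ╵ ╷ ╶─┬─╴ ╵ ├─────╴ │
│   │     │   │     │↓ ← ← ↲│
├─┐ ├─────┴─┐ │ ┌───┤ ╶─┬─╴ │
│ │ │       │ │ │↓ ↰│↳ ↓│   │
│ ╵ │ ╶───┐ │ │ │ ╷ └─╴ │ ┌─┤
│   │     │ │ │ │↓│↑ ← ↲│ │ │
│ ╶─┼───╴ │ │ │ │ ├─────┘ ╵ │
│   │     │ │ │ │↓│         │
├─╴ │ ┌───┘ ╵ │ │ ├───────┐ │
│   │ │       │ │↓│↱ → → ↓│ │
│ ╶─┤ │ ┌─────┴─┤ ╵ ╶───┐ │ │
│   │ │ │↱ → → ↓│↳ ↑    │↓│ │
├─╴ │ │ │ ┌───┐ └───────┤ │ │
│   │ │ │↑│   │↳ → → → B│↓│ │
│ ╶─┤ └─┤ └─╴ ├───┬─────┘ │ │
│   │   │↑ ← ↰│↓ ↰│    ↓ ↲│ │
├─╴ └─╴ └───┐ ╵ ╷ └───╴ ┌─┘ │
│           │↑ ↲│↑ ← ← ↲│   │
└───────────┴───┴───────┴───┘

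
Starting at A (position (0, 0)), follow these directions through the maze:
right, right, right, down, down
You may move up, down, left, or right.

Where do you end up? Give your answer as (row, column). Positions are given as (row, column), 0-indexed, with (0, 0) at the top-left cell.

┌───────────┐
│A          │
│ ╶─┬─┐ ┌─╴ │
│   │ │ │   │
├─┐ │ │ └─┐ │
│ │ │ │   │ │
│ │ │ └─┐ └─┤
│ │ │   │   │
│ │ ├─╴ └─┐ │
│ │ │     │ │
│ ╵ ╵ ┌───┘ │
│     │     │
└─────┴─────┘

Following directions step by step:
Start: (0, 0)
  right: (0, 0) → (0, 1)
  right: (0, 1) → (0, 2)
  right: (0, 2) → (0, 3)
  down: (0, 3) → (1, 3)
  down: (1, 3) → (2, 3)
Final position: (2, 3)

Path taken:

┌───────────┐
│A → → ↓    │
│ ╶─┬─┐ ┌─╴ │
│   │ │↓│   │
├─┐ │ │ └─┐ │
│ │ │ │B  │ │
│ │ │ └─┐ └─┤
│ │ │   │   │
│ │ ├─╴ └─┐ │
│ │ │     │ │
│ ╵ ╵ ┌───┘ │
│     │     │
└─────┴─────┘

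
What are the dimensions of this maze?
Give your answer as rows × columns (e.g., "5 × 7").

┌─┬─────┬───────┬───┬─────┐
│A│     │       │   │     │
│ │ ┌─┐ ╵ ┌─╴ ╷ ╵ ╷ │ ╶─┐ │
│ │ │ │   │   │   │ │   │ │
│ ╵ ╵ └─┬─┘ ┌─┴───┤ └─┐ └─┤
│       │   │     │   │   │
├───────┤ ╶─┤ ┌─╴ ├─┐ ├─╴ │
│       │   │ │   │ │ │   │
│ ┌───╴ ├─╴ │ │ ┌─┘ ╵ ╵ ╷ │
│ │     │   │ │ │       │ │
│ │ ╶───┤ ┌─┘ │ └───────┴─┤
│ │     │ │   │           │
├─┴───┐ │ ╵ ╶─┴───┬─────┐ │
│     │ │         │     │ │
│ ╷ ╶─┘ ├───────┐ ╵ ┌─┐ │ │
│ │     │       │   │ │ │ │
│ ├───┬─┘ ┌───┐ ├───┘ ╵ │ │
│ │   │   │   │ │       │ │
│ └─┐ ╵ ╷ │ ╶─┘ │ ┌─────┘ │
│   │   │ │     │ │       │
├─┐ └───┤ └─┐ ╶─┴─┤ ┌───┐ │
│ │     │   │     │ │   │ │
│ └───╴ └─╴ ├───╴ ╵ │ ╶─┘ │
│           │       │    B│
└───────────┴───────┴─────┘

Counting the maze dimensions:
Rows (vertical): 12
Columns (horizontal): 13
Dimensions: 12 × 13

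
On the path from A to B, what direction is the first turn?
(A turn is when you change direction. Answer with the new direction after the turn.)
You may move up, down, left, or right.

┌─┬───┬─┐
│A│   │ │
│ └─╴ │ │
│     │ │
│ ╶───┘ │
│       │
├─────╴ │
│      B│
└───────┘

Directions: down, down, right, right, right, down
First turn direction: right

Solution:

┌─┬───┬─┐
│A│   │ │
│ └─╴ │ │
│↓    │ │
│ ╶───┘ │
│↳ → → ↓│
├─────╴ │
│      B│
└───────┘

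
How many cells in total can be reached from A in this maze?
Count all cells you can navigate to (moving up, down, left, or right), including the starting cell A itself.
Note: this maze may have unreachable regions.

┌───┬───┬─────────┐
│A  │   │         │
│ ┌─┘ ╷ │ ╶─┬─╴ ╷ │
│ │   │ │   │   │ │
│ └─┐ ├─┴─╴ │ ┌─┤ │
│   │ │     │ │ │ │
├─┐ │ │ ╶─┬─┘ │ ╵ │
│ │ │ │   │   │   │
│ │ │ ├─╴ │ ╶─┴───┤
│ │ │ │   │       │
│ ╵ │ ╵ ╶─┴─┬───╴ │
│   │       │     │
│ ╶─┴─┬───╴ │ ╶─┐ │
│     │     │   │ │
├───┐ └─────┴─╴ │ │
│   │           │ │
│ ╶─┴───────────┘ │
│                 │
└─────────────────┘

Using BFS/flood-fill to find all reachable cells from A:
Maze size: 9 × 9 = 81 total cells
All cells are reachable — the maze is fully connected.
Reachable cells: 81

Reachable region (· marks reachable cells):

┌───┬───┬─────────┐
│A ·│· ·│· · · · ·│
│ ┌─┘ ╷ │ ╶─┬─╴ ╷ │
│·│· ·│·│· ·│· ·│·│
│ └─┐ ├─┴─╴ │ ┌─┤ │
│· ·│·│· · ·│·│·│·│
├─┐ │ │ ╶─┬─┘ │ ╵ │
│·│·│·│· ·│· ·│· ·│
│ │ │ ├─╴ │ ╶─┴───┤
│·│·│·│· ·│· · · ·│
│ ╵ │ ╵ ╶─┴─┬───╴ │
│· ·│· · · ·│· · ·│
│ ╶─┴─┬───╴ │ ╶─┐ │
│· · ·│· · ·│· ·│·│
├───┐ └─────┴─╴ │ │
│· ·│· · · · · ·│·│
│ ╶─┴───────────┘ │
│· · · · · · · · ·│
└─────────────────┘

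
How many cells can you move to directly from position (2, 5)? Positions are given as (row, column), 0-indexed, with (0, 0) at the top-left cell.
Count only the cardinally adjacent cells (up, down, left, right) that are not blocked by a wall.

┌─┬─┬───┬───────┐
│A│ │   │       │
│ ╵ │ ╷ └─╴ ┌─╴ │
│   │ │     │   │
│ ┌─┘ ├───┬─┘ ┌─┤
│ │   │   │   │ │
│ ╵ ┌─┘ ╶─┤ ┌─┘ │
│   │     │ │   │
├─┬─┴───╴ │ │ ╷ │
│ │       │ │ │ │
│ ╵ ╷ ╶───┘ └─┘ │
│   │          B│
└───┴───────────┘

Checking passable neighbors of (2, 5):
Neighbors: (3, 5), (2, 6)
Count: 2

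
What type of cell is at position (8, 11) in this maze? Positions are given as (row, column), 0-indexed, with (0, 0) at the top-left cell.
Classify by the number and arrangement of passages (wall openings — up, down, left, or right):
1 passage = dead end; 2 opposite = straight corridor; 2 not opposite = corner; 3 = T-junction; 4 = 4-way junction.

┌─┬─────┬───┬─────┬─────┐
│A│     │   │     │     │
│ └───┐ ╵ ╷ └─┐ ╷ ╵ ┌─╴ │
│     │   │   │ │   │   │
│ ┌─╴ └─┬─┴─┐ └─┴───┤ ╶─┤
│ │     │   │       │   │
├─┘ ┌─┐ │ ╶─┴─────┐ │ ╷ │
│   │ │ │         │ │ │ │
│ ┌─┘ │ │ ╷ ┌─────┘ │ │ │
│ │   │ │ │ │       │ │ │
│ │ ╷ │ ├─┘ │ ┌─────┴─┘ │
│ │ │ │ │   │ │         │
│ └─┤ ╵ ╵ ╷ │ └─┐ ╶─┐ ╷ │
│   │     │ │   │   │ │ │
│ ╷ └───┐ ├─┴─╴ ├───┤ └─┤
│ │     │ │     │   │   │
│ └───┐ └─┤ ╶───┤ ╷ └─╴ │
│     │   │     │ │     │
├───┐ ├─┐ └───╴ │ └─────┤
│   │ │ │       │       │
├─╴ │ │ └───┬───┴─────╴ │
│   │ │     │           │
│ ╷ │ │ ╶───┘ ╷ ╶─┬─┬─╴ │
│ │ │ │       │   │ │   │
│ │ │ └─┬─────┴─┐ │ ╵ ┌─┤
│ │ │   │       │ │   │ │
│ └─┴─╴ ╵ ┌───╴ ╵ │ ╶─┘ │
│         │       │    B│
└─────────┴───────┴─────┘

Checking cell at (8, 11):
Number of passages: 2
Cell type: corner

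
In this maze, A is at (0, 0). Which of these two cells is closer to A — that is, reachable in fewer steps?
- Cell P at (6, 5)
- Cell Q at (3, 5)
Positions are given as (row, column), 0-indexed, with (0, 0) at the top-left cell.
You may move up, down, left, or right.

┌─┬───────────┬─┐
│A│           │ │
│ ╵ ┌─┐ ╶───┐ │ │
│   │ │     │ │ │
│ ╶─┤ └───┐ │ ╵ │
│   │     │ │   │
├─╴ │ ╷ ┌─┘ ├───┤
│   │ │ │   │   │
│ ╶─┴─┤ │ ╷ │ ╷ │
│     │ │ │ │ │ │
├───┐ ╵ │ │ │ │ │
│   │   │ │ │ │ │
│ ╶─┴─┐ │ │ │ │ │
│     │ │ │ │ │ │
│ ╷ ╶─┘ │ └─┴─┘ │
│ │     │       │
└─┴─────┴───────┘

Shortest path A → P at (6, 5): 13 steps
Shortest path A → Q at (3, 5): 10 steps

Q is closer (10 steps vs 13 steps).

Path to P:

┌─┬───────────┬─┐
│A│↱ → ↓      │ │
│ ╵ ┌─┐ ╶───┐ │ │
│↳ ↑│ │↳ → ↓│ │ │
│ ╶─┤ └───┐ │ ╵ │
│   │     │↓│   │
├─╴ │ ╷ ┌─┘ ├───┤
│   │ │ │  ↓│   │
│ ╶─┴─┤ │ ╷ │ ╷ │
│     │ │ │↓│ │ │
├───┐ ╵ │ │ │ │ │
│   │   │ │↓│ │ │
│ ╶─┴─┐ │ │ │ │ │
│     │ │ │P│ │ │
│ ╷ ╶─┘ │ └─┴─┘ │
│ │     │       │
└─┴─────┴───────┘

Path to Q:

┌─┬───────────┬─┐
│A│↱ → ↓      │ │
│ ╵ ┌─┐ ╶───┐ │ │
│↳ ↑│ │↳ → ↓│ │ │
│ ╶─┤ └───┐ │ ╵ │
│   │     │↓│   │
├─╴ │ ╷ ┌─┘ ├───┤
│   │ │ │  Q│   │
│ ╶─┴─┤ │ ╷ │ ╷ │
│     │ │ │ │ │ │
├───┐ ╵ │ │ │ │ │
│   │   │ │ │ │ │
│ ╶─┴─┐ │ │ │ │ │
│     │ │ │ │ │ │
│ ╷ ╶─┘ │ └─┴─┘ │
│ │     │       │
└─┴─────┴───────┘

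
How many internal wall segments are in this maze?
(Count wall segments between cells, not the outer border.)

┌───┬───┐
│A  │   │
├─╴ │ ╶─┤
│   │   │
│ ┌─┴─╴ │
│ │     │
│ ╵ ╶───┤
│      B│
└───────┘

Counting internal wall segments:
Total internal walls: 9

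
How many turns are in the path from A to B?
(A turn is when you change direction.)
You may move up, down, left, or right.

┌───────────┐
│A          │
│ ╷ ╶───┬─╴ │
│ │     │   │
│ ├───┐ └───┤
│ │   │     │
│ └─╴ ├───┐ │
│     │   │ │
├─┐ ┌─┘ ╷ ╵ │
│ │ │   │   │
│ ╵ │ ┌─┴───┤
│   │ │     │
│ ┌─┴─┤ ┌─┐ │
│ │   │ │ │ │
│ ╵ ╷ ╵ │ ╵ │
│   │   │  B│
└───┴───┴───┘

Directions: down, down, down, right, down, down, left, down, down, right, up, right, down, right, up, up, right, right, down, down
Number of turns: 12

Solution:

┌───────────┐
│A          │
│ ╷ ╶───┬─╴ │
│↓│     │   │
│ ├───┐ └───┤
│↓│   │     │
│ └─╴ ├───┐ │
│↳ ↓  │   │ │
├─┐ ┌─┘ ╷ ╵ │
│ │↓│   │   │
│ ╵ │ ┌─┴───┤
│↓ ↲│ │↱ → ↓│
│ ┌─┴─┤ ┌─┐ │
│↓│↱ ↓│↑│ │↓│
│ ╵ ╷ ╵ │ ╵ │
│↳ ↑│↳ ↑│  B│
└───┴───┴───┘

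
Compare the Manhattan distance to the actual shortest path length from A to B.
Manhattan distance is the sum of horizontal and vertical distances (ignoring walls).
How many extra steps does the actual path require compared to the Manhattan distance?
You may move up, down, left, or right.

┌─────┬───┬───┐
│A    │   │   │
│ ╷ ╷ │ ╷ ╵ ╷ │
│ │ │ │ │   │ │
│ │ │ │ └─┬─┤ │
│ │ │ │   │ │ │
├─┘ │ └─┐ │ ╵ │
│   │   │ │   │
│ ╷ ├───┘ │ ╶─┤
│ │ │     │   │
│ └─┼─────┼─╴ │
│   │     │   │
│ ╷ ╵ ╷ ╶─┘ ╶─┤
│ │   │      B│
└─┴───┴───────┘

Manhattan distance: |6 - 0| + |6 - 0| = 12
Actual path length: 16
Extra steps: 16 - 12 = 4

Solution:

┌─────┬───┬───┐
│A ↓  │   │   │
│ ╷ ╷ │ ╷ ╵ ╷ │
│ │↓│ │ │   │ │
│ │ │ │ └─┬─┤ │
│ │↓│ │   │ │ │
├─┘ │ └─┐ │ ╵ │
│↓ ↲│   │ │   │
│ ╷ ├───┘ │ ╶─┤
│↓│ │     │   │
│ └─┼─────┼─╴ │
│↳ ↓│↱ ↓  │   │
│ ╷ ╵ ╷ ╶─┘ ╶─┤
│ │↳ ↑│↳ → → B│
└─┴───┴───────┘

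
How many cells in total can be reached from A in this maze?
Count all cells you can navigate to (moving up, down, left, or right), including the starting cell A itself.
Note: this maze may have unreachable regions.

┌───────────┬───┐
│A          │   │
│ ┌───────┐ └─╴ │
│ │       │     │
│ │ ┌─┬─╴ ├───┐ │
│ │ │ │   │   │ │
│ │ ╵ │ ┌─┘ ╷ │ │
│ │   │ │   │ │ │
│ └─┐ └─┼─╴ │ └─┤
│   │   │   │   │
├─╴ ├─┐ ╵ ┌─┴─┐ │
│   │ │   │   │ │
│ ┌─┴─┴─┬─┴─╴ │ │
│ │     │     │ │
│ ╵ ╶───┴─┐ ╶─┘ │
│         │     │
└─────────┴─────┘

Using BFS/flood-fill to find all reachable cells from A:
Maze size: 8 × 8 = 64 total cells
35 cell(s) are walled off and cannot be reached from A.
Reachable cells: 29

Reachable region (· marks reachable cells):

┌───────────┬───┐
│A · · · · ·│· ·│
│ ┌───────┐ └─╴ │
│·│       │· · ·│
│ │ ┌─┬─╴ ├───┐ │
│·│ │ │   │   │·│
│ │ ╵ │ ┌─┘ ╷ │ │
│·│   │ │   │ │·│
│ └─┐ └─┼─╴ │ └─┤
│· ·│   │   │   │
├─╴ ├─┐ ╵ ┌─┴─┐ │
│· ·│ │   │   │ │
│ ┌─┴─┴─┬─┴─╴ │ │
│·│· · ·│     │ │
│ ╵ ╶───┴─┐ ╶─┘ │
│· · · · ·│     │
└─────────┴─────┘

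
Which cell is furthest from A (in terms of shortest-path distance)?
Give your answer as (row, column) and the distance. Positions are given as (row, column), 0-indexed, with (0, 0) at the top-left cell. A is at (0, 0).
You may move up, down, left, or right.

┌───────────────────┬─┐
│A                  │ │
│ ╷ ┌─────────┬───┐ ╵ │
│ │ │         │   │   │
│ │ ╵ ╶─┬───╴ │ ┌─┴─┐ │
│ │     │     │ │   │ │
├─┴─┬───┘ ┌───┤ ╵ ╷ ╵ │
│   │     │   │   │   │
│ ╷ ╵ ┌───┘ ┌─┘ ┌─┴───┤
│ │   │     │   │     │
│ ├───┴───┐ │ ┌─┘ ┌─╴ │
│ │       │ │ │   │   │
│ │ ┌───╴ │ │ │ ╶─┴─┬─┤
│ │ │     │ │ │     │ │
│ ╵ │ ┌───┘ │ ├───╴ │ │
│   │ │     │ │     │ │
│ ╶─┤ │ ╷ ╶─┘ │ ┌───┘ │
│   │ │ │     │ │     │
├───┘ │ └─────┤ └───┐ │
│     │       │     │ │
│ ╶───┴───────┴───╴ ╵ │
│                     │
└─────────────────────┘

Computing BFS distances from A to all cells:
Furthest cell: (5, 9)
Distance: 64 steps

Path from A to the furthest cell:

┌───────────────────┬─┐
│A ↓                │ │
│ ╷ ┌─────────┬───┐ ╵ │
│ │↓│↱ → → → ↓│   │   │
│ │ ╵ ╶─┬───╴ │ ┌─┴─┐ │
│ │↳ ↑  │↓ ← ↲│ │   │ │
├─┴─┬───┘ ┌───┤ ╵ ╷ ╵ │
│↓ ↰│↓ ← ↲│   │   │   │
│ ╷ ╵ ┌───┘ ┌─┘ ┌─┴───┤
│↓│↑ ↲│     │   │↱ → ↓│
│ ├───┴───┐ │ ┌─┘ ┌─╴ │
│↓│↱ → → ↓│ │ │↱ ↑│B ↲│
│ │ ┌───╴ │ │ │ ╶─┴─┬─┤
│↓│↑│↓ ← ↲│ │ │↑ ← ↰│ │
│ ╵ │ ┌───┘ │ ├───╴ │ │
│↳ ↑│↓│     │ │↱ → ↑│ │
│ ╶─┤ │ ╷ ╶─┘ │ ┌───┘ │
│   │↓│ │     │↑│     │
├───┘ │ └─────┤ └───┐ │
│↓ ← ↲│       │↑ ← ↰│ │
│ ╶───┴───────┴───╴ ╵ │
│↳ → → → → → → → → ↑  │
└─────────────────────┘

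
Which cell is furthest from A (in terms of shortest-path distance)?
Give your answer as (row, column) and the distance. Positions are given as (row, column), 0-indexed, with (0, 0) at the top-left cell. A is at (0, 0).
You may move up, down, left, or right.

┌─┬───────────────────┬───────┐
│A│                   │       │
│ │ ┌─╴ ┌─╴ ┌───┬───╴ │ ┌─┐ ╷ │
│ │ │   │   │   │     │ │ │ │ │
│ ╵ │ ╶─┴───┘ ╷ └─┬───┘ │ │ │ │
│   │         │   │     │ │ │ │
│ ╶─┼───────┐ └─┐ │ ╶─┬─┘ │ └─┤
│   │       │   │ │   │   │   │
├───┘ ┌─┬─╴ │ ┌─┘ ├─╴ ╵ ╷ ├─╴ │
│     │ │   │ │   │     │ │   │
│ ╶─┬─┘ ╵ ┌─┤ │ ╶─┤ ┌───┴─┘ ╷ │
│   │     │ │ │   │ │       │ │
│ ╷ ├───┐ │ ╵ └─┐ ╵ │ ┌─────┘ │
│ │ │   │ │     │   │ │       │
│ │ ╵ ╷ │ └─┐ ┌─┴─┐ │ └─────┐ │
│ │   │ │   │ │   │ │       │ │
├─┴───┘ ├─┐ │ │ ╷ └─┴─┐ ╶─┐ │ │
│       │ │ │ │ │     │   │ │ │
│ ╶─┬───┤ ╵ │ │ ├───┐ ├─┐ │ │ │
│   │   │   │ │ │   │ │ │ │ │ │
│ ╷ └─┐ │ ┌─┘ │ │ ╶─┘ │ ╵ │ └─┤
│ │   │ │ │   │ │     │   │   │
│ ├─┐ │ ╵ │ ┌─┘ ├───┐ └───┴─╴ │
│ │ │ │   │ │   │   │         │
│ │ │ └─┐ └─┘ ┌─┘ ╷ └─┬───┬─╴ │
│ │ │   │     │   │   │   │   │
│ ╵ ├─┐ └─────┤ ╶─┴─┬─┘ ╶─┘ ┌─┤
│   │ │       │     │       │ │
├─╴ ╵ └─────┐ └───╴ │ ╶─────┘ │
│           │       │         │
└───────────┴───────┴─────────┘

Computing BFS distances from A to all cells:
Furthest cell: (12, 10)
Distance: 130 steps

Path from A to the furthest cell:

┌─┬───────────────────┬───────┐
│A│↱ → ↓              │↱ → ↓  │
│ │ ┌─╴ ┌─╴ ┌───┬───╴ │ ┌─┐ ╷ │
│↓│↑│↓ ↲│   │↱ ↓│     │↑│ │↓│ │
│ ╵ │ ╶─┴───┘ ╷ └─┬───┘ │ │ │ │
│↳ ↑│↳ → → → ↑│↳ ↓│↱ → ↑│ │↓│ │
│ ╶─┼───────┐ └─┐ │ ╶─┬─┘ │ └─┤
│   │↓ ← ← ↰│   │↓│↑ ↰│   │↳ ↓│
├───┘ ┌─┬─╴ │ ┌─┘ ├─╴ ╵ ╷ ├─╴ │
│↓ ← ↲│ │↱ ↑│ │↓ ↲│↱ ↑  │ │↓ ↲│
│ ╶─┬─┘ ╵ ┌─┤ │ ╶─┤ ┌───┴─┘ ╷ │
│↳ ↓│    ↑│ │ │↳ ↓│↑│↓ ← ← ↲│ │
│ ╷ ├───┐ │ ╵ └─┐ ╵ │ ┌─────┘ │
│ │↓│↱ ↓│↑│     │↳ ↑│↓│       │
│ │ ╵ ╷ │ └─┐ ┌─┴─┐ │ └─────┐ │
│ │↳ ↑│↓│↑ ↰│ │↓ ↰│ │↳ → → ↓│ │
├─┴───┘ ├─┐ │ │ ╷ └─┴─┐ ╶─┐ │ │
│↓ ← ← ↲│ │↑│ │↓│↑ ← ↰│   │↓│ │
│ ╶─┬───┤ ╵ │ │ ├───┐ ├─┐ │ │ │
│↳ ↓│   │↱ ↑│ │↓│   │↑│ │ │↓│ │
│ ╷ └─┐ │ ┌─┘ │ │ ╶─┘ │ ╵ │ └─┤
│ │↳ ↓│ │↑│   │↓│    ↑│   │↳ ↓│
│ ├─┐ │ ╵ │ ┌─┘ ├───┐ └───┴─╴ │
│ │ │↓│  ↑│ │↓ ↲│↱ ↓│↑ ← ← ← ↲│
│ │ │ └─┐ └─┘ ┌─┘ ╷ └─┬───┬─╴ │
│ │ │↳ ↓│↑ ← ↲│↱ ↑│↳ B│   │   │
│ ╵ ├─┐ └─────┤ ╶─┴─┬─┘ ╶─┘ ┌─┤
│   │ │↳ → → ↓│↑ ← ↰│       │ │
├─╴ ╵ └─────┐ └───╴ │ ╶─────┘ │
│           │↳ → → ↑│         │
└───────────┴───────┴─────────┘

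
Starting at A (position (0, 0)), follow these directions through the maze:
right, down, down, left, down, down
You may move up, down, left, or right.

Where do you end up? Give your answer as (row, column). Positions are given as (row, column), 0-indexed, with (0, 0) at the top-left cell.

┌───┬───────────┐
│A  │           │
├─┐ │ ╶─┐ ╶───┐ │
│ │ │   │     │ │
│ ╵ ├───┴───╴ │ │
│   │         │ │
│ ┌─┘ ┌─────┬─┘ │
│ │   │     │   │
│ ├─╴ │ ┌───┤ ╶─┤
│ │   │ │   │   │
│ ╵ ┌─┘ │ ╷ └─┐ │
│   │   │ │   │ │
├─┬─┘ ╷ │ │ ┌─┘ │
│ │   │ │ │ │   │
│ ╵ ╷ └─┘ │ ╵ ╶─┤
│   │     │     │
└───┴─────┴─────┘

Following directions step by step:
Start: (0, 0)
  right: (0, 0) → (0, 1)
  down: (0, 1) → (1, 1)
  down: (1, 1) → (2, 1)
  left: (2, 1) → (2, 0)
  down: (2, 0) → (3, 0)
  down: (3, 0) → (4, 0)
Final position: (4, 0)

Path taken:

┌───┬───────────┐
│A ↓│           │
├─┐ │ ╶─┐ ╶───┐ │
│ │↓│   │     │ │
│ ╵ ├───┴───╴ │ │
│↓ ↲│         │ │
│ ┌─┘ ┌─────┬─┘ │
│↓│   │     │   │
│ ├─╴ │ ┌───┤ ╶─┤
│B│   │ │   │   │
│ ╵ ┌─┘ │ ╷ └─┐ │
│   │   │ │   │ │
├─┬─┘ ╷ │ │ ┌─┘ │
│ │   │ │ │ │   │
│ ╵ ╷ └─┘ │ ╵ ╶─┤
│   │     │     │
└───┴─────┴─────┘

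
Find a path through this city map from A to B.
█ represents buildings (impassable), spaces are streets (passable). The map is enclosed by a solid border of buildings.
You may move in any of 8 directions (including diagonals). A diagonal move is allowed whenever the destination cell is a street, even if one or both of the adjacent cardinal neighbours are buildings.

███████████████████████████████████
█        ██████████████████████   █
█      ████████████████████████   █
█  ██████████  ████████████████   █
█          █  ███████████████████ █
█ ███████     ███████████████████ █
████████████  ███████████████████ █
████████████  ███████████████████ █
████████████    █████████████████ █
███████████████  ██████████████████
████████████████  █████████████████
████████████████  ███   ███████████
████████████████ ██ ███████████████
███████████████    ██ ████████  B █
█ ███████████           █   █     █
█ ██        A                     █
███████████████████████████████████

Finding the shortest path from A to B:
Movement: 8-directional
Path length: 20 steps
Directions: right → right → right → right → right → right → right → right → right → right → right → right → right → right → right → right → right → right → up-right → up-right

Solution:

███████████████████████████████████
█        ██████████████████████   █
█      ████████████████████████   █
█  ██████████  ████████████████   █
█          █  ███████████████████ █
█ ███████     ███████████████████ █
████████████  ███████████████████ █
████████████  ███████████████████ █
████████████    █████████████████ █
███████████████  ██████████████████
████████████████  █████████████████
████████████████  ███   ███████████
████████████████ ██ ███████████████
███████████████    ██ ████████  B █
█ ███████████           █   █  ↗  █
█ ██        A→→→→→→→→→→→→→→→→→↗   █
███████████████████████████████████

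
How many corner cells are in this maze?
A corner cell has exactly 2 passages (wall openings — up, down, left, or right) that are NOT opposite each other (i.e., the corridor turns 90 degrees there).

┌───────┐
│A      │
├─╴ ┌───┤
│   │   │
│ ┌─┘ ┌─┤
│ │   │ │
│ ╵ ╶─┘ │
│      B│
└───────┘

Counting corner cells (2 non-opposite passages):
Total corners: 7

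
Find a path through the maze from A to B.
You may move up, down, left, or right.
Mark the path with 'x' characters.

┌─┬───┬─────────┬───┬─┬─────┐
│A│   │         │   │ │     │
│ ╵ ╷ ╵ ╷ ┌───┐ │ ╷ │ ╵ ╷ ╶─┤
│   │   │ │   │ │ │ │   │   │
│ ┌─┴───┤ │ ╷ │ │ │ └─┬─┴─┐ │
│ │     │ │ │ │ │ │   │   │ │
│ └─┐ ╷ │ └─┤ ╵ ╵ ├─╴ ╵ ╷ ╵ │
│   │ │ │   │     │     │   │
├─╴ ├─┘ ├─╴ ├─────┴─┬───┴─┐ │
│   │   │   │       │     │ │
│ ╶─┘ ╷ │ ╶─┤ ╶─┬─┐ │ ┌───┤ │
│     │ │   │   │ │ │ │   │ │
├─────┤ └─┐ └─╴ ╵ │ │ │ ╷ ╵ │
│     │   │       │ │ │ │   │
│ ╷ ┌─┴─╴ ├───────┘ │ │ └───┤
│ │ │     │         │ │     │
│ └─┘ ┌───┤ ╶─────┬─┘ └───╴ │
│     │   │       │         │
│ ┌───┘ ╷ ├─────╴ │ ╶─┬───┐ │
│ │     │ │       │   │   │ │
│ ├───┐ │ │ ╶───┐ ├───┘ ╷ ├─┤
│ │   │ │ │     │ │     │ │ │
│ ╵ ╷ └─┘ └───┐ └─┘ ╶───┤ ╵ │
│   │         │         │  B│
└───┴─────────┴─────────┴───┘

Finding the shortest path through the maze:
Path length: 54 steps
Directions: down → right → up → right → down → right → up → right → down → down → down → right → down → left → down → right → down → right → right → up → left → up → right → right → right → down → down → down → left → left → left → left → down → right → right → right → down → left → left → left → down → right → right → down → right → right → up → right → right → up → right → down → down → right

Solution:

┌─┬───┬─────────┬───┬─┬─────┐
│A│x x│x x      │   │ │     │
│ ╵ ╷ ╵ ╷ ┌───┐ │ ╷ │ ╵ ╷ ╶─┤
│x x│x x│x│   │ │ │ │   │   │
│ ┌─┴───┤ │ ╷ │ │ │ └─┬─┴─┐ │
│ │     │x│ │ │ │ │   │   │ │
│ └─┐ ╷ │ └─┤ ╵ ╵ ├─╴ ╵ ╷ ╵ │
│   │ │ │x x│     │     │   │
├─╴ ├─┘ ├─╴ ├─────┴─┬───┴─┐ │
│   │   │x x│x x x x│     │ │
│ ╶─┘ ╷ │ ╶─┤ ╶─┬─┐ │ ┌───┤ │
│     │ │x x│x x│ │x│ │   │ │
├─────┤ └─┐ └─╴ ╵ │ │ │ ╷ ╵ │
│     │   │x x x  │x│ │ │   │
│ ╷ ┌─┴─╴ ├───────┘ │ │ └───┤
│ │ │     │x x x x x│ │     │
│ └─┘ ┌───┤ ╶─────┬─┘ └───╴ │
│     │   │x x x x│         │
│ ┌───┘ ╷ ├─────╴ │ ╶─┬───┐ │
│ │     │ │x x x x│   │x x│ │
│ ├───┐ │ │ ╶───┐ ├───┘ ╷ ├─┤
│ │   │ │ │x x x│ │x x x│x│ │
│ ╵ ╷ └─┘ └───┐ └─┘ ╶───┤ ╵ │
│   │         │x x x    │x B│
└───┴─────────┴─────────┴───┘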